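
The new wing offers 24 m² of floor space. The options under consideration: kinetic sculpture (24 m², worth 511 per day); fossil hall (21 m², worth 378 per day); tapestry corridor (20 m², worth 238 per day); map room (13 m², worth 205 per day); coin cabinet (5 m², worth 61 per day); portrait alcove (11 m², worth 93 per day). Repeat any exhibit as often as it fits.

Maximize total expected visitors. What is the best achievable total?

The ratio ordering already packs tightly: kinetic sculpture, 24 m², 511.
No other feasible combination exceeds 511.

511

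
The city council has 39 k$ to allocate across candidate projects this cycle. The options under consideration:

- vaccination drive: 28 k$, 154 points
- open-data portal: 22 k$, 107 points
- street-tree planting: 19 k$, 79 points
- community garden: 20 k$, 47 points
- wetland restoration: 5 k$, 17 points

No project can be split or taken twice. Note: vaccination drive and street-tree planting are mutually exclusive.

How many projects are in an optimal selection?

Best achievable projected impact is 171.
One optimal bundle: vaccination drive + wetland restoration (33 k$).
Any selection reaching 171 contains exactly 2 projects.

2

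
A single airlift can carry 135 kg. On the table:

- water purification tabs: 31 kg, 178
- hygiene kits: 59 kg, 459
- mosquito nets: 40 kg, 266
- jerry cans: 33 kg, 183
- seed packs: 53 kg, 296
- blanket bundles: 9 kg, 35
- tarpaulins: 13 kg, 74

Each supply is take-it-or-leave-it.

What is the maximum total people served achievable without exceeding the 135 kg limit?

908

The ratio heuristic lands on water purification tabs + hygiene kits + mosquito nets (903) but leaves 5 kg idle.
Replace water purification tabs with jerry cans: the trade gains 5 net, giving 908 at 132 kg.
Next best is water purification tabs + hygiene kits + mosquito nets at 903 (130 kg) — short by 5.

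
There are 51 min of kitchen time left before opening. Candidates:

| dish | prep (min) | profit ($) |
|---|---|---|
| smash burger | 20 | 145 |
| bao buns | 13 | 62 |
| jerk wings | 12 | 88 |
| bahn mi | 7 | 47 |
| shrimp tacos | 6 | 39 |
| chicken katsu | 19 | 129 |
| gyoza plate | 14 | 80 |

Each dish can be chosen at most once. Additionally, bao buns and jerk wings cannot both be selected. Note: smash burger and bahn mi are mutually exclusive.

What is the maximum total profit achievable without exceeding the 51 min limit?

362

Taking smash burger + jerk wings + chicken katsu: 51 min used, 362 in profit.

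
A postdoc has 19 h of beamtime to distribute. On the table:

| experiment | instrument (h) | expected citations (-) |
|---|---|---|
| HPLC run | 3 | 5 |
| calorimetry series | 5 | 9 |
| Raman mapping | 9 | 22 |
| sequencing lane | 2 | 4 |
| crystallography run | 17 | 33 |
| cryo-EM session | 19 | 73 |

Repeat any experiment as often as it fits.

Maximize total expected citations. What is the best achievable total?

73

Cryo-EM session uses 19 of the 19 h and totals 73.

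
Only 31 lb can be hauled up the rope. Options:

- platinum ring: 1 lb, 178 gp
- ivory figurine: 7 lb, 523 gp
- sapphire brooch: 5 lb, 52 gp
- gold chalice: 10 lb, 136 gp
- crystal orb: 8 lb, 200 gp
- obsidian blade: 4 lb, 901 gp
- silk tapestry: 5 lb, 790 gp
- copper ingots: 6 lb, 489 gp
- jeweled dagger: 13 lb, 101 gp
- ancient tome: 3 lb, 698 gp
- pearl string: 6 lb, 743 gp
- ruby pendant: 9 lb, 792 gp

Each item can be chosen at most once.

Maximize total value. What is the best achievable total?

The ratio heuristic lands on platinum ring + obsidian blade + silk tapestry + ancient tome + pearl string + ruby pendant (4102) but leaves 3 lb idle.
The 10 lb tied up in platinum ring and ruby pendant is better spent on ivory figurine + copper ingots — total rises to 4144 (31 lb).
Runner-up platinum ring + obsidian blade + silk tapestry + ancient tome + pearl string + ruby pendant tops out at 4102.

4144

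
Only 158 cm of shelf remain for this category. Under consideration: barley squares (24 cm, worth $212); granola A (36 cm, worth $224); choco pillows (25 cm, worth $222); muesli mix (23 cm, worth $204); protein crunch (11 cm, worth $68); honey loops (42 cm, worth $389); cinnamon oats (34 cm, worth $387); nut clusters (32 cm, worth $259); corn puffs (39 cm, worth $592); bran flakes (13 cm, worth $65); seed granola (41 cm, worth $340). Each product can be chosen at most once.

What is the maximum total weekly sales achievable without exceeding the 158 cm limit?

Density check — corn puffs 15.18, cinnamon oats 11.38, honey loops 9.26, choco pillows 8.88 are the best per cm.
A density-first pass picks choco pillows + protein crunch + honey loops + cinnamon oats + corn puffs — 1658 at 151 cm.
Dropping choco pillows and protein crunch frees 36 cm; slotting in seed granola (41 cm) lifts the total to 1708 at 156 cm.

1708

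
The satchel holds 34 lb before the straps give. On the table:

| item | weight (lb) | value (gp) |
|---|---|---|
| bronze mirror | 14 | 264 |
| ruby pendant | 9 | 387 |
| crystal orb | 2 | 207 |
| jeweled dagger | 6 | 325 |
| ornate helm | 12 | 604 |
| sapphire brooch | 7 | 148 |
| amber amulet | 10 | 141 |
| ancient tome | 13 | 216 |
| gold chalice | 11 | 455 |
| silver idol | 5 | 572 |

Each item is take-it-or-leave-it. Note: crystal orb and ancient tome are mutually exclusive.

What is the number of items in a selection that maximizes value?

5

Optimal total is 2095.
ruby pendant + crystal orb + jeweled dagger + ornate helm + silver idol hits 2095 at 34 lb.
Any selection reaching 2095 contains exactly 5 items.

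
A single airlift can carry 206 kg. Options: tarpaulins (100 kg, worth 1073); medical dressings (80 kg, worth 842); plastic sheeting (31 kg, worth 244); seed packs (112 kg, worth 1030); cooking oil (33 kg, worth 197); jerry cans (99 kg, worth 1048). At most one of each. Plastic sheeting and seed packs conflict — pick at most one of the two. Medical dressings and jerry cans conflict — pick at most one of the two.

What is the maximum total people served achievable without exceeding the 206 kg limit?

Density check — tarpaulins 10.73, jerry cans 10.59, medical dressings 10.53, seed packs 9.20 are the best per kg.
Taking tarpaulins + jerry cans: 199 kg used, 2121 in people served.

2121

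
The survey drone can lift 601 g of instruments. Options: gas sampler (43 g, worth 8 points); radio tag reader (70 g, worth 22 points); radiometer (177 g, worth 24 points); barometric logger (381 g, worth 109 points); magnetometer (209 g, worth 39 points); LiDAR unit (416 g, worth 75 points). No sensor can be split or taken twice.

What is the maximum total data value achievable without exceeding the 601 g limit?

A density-first pass picks gas sampler + radio tag reader + barometric logger — 139 at 494 g.
Dropping gas sampler and radio tag reader frees 113 g; slotting in magnetometer (209 g) lifts the total to 148 at 590 g.
Runner-up gas sampler + radiometer + barometric logger tops out at 141.

148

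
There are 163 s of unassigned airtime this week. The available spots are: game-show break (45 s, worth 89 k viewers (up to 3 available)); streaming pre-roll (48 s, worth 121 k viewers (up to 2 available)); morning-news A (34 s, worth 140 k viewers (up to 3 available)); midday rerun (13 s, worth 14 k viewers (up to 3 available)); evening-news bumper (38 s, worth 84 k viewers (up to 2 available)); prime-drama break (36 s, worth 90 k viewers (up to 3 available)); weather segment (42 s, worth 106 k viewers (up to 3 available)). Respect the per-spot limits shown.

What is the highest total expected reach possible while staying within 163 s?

555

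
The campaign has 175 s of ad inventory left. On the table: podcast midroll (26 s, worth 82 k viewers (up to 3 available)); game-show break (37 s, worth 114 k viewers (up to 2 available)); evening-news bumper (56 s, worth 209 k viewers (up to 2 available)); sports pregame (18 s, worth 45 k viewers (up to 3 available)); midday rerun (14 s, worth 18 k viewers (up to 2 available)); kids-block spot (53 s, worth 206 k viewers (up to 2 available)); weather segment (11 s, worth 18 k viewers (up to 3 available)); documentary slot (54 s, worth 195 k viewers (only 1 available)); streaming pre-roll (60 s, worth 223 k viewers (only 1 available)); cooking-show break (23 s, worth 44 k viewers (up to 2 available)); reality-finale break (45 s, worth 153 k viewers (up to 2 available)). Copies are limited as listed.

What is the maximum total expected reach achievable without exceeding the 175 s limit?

Taking the top-ratio spots first gives evening-news bumper + 2×kids-block spot + weather segment for 639 (173 s).
Replace 2×kids-block spot and weather segment with evening-news bumper + streaming pre-roll: the trade gains 2 net, giving 641 at 172 s.
No other feasible combination exceeds 641.

641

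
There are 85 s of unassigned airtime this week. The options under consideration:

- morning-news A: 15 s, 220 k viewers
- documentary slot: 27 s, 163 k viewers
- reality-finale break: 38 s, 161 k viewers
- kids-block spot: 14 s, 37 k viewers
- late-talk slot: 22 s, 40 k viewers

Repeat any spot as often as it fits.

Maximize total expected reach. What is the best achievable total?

Ranking by ratio (expected reach/s): morning-news A 14.67, documentary slot 6.04, reality-finale break 4.24.
Best packing: 5×morning-news A — 75 s, 1100 total.
Every other selection either busts 85 s or fails to beat 1100.

1100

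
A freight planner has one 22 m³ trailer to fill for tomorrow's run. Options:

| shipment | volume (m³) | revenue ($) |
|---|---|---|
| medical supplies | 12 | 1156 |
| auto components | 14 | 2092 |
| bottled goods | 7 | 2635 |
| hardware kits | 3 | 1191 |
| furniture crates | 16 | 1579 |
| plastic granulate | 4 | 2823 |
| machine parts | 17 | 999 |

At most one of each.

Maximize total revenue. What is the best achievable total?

6649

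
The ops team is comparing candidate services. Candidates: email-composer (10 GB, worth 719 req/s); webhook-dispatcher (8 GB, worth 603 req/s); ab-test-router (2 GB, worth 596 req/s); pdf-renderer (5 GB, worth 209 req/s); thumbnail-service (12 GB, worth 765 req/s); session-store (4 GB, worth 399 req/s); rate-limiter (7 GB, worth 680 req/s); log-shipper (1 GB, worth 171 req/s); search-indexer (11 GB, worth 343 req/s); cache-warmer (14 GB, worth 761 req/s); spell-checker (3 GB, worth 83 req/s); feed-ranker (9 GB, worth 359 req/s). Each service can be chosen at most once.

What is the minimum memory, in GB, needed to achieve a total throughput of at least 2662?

Minimise GB subject to total throughput ≥ 2662.
email-composer + webhook-dispatcher + ab-test-router + rate-limiter + log-shipper reaches 2769 using 28 GB.
No combination under 28 GB hits 2662.

28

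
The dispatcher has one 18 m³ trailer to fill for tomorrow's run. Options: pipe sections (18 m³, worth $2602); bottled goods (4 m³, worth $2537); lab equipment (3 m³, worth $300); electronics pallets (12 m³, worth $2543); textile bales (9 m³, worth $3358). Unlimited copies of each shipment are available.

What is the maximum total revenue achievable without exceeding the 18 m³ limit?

10148

Ranking by ratio (revenue/m³): bottled goods 634.25, textile bales 373.11, electronics pallets 211.92.
4×bottled goods uses 16 of the 18 m³ and totals 10148.
No other feasible combination exceeds 10148.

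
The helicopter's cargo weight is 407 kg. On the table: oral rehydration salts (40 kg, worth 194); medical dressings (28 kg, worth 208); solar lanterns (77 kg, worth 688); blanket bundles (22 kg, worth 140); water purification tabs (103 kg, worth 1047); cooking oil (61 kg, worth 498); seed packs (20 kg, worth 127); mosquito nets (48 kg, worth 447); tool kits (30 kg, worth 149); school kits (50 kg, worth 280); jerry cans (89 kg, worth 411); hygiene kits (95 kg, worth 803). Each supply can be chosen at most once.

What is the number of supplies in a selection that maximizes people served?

6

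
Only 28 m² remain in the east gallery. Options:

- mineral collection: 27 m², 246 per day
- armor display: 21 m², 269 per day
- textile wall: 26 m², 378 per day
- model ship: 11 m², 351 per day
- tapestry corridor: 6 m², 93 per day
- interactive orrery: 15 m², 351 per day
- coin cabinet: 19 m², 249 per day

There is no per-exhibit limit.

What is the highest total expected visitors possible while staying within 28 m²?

The ratio ordering already packs tightly: 2×model ship + tapestry corridor, 28 m², 795.

795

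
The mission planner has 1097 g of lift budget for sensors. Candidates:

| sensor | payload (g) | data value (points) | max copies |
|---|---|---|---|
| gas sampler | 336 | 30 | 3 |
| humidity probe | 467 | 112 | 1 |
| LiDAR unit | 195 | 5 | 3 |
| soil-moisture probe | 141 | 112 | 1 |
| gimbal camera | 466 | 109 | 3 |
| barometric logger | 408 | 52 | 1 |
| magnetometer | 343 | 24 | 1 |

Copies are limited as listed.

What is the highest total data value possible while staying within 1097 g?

333

The ratio ordering already packs tightly: humidity probe + soil-moisture probe + gimbal camera, 1074 g, 333.
The spare 23 g is too small for any remaining sensor, and no exchange beats 333.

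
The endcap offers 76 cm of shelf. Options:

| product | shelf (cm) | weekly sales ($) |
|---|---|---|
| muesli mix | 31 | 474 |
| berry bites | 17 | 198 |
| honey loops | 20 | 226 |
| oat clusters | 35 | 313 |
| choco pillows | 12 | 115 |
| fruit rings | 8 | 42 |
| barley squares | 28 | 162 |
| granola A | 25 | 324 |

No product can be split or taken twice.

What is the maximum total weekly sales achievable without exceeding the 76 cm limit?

1024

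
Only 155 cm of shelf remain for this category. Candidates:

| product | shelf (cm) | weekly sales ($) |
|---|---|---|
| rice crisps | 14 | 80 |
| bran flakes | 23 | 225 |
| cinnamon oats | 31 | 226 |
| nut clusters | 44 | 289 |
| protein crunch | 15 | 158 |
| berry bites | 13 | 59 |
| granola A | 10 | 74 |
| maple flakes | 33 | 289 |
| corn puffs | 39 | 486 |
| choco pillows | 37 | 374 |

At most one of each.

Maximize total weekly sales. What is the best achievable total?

1543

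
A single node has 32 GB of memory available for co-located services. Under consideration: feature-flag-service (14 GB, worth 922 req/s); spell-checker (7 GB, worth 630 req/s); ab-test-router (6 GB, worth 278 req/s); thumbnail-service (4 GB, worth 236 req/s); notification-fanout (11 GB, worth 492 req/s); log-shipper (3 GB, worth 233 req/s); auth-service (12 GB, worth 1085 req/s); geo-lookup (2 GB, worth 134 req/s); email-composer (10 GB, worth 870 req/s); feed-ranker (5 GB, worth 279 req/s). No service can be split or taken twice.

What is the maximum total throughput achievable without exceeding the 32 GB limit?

By throughput per GB: auth-service 90.42, spell-checker 90.00, email-composer 87.00, log-shipper 77.67 lead.
The ratio ordering already packs tightly: spell-checker + log-shipper + auth-service + email-composer, 32 GB, 2818.
That's the maximum — no swap from here does better than 2818.

2818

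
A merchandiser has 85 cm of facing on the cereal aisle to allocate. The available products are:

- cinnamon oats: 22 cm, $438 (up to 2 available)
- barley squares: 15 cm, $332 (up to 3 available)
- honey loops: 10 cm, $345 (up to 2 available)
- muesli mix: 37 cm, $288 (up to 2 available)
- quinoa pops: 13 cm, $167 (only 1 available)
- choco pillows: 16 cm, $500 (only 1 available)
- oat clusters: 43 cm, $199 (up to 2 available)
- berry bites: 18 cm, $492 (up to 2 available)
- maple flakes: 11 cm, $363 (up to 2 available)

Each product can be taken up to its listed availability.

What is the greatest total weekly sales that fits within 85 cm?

2555

By weekly sales per cm: honey loops 34.50, maple flakes 33.00, choco pillows 31.25 lead.
Greedy by ratio would take 2×honey loops + choco pillows + berry bites + 2×maple flakes: 76 cm used, total 2408.
The 10 cm tied up in honey loops is better spent on berry bites — total rises to 2555 (84 cm).
That's the maximum — no swap from here does better than 2555.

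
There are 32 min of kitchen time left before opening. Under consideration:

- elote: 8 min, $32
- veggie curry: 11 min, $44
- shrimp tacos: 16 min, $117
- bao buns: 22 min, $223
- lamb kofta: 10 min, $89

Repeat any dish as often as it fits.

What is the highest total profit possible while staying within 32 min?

312

Bao buns + lamb kofta uses 32 of the 32 min and totals 312.
That's the maximum — no swap from here does better than 312.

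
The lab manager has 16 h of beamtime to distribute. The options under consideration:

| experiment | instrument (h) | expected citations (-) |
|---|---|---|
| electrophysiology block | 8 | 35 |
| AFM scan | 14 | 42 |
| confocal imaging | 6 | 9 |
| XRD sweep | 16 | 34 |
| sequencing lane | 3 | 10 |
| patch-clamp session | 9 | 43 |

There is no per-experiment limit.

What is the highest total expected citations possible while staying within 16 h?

70

By expected citations per h: patch-clamp session 4.78, electrophysiology block 4.38, sequencing lane 3.33, AFM scan 3.00 lead.
A density-first pass picks 2×sequencing lane + patch-clamp session — 63 at 15 h.
Replace 2×sequencing lane and patch-clamp session with 2×electrophysiology block: the trade gains 7 net, giving 70 at 16 h.
No other feasible combination exceeds 70.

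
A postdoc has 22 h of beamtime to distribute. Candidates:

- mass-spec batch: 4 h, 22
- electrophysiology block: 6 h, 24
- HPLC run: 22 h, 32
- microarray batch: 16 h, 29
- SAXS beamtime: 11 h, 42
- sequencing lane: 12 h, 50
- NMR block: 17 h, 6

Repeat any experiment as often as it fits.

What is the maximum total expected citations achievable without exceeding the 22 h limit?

Taking the top-ratio experiments first gives 5×mass-spec batch for 110 (20 h).
The 4 h tied up in mass-spec batch is better spent on electrophysiology block — total rises to 112 (22 h).

112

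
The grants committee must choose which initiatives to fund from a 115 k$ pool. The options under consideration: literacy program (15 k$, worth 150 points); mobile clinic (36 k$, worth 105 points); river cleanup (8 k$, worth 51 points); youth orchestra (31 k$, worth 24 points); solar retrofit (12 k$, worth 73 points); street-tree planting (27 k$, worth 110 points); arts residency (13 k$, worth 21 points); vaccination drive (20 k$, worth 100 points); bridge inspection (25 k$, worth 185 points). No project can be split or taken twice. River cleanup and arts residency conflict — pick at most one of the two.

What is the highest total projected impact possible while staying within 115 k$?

By projected impact per k$: literacy program 10.00, bridge inspection 7.40, river cleanup 6.38 lead.
Literacy program + river cleanup + solar retrofit + street-tree planting + vaccination drive + bridge inspection uses 107 of the 115 k$ and totals 669.
The closest alternative, literacy program + solar retrofit + street-tree planting + arts residency + vaccination drive + bridge inspection, reaches only 639.

669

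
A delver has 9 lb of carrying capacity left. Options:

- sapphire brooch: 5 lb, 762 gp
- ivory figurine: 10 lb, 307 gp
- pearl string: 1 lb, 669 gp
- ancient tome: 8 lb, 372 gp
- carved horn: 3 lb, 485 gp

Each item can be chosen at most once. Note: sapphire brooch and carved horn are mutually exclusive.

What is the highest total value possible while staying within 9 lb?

Ranking by ratio (value/lb): pearl string 669.00, carved horn 161.67, sapphire brooch 152.40, ancient tome 46.50.
Sapphire brooch + pearl string uses 6 of the 9 lb and totals 1431.
Nothing else feasible within 9 lb beats 1431.

1431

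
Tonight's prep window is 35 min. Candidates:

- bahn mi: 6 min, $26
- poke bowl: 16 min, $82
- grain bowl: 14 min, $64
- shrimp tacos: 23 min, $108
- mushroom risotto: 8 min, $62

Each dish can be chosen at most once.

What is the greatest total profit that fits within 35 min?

Ranking by ratio (profit/min): mushroom risotto 7.75, poke bowl 5.12, shrimp tacos 4.70.
Taking bahn mi + poke bowl + mushroom risotto: 30 min used, 170 in profit.
Shrimp tacos + mushroom risotto (31 min) also reaches 170 — a tie, but nothing goes higher.

170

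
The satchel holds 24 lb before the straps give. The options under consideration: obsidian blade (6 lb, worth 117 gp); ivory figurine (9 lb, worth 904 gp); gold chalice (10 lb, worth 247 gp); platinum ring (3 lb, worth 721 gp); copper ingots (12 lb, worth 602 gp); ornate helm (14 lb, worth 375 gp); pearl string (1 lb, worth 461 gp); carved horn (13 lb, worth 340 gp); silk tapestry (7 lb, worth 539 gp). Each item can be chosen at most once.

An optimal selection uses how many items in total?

4

Best achievable value is 2625.
For example ivory figurine + platinum ring + pearl string + silk tapestry achieves it, using 20 lb.
Every optimal selection uses 4 items.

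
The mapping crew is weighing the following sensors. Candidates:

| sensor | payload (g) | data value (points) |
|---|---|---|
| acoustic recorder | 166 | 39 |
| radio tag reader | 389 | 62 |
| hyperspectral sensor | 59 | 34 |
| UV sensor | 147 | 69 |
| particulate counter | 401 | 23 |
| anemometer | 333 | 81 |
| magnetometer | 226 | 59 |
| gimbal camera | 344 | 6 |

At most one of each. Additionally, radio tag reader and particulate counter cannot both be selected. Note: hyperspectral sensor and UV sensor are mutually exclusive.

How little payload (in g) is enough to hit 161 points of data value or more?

539

Need the lightest bundle worth ≥ 161.
Taking acoustic recorder + UV sensor + magnetometer gives 167 (≥ 161) for 539 g.
No combination under 539 g hits 161.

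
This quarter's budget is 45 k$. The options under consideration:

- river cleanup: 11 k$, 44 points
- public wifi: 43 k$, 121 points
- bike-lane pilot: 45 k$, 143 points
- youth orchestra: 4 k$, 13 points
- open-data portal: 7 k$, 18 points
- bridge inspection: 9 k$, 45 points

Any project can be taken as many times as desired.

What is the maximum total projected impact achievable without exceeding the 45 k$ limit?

Density check — bridge inspection 5.00, river cleanup 4.00, youth orchestra 3.25 are the best per k$.
Taking 5×bridge inspection: 45 k$ used, 225 in projected impact.
That's the maximum — no swap from here does better than 225.

225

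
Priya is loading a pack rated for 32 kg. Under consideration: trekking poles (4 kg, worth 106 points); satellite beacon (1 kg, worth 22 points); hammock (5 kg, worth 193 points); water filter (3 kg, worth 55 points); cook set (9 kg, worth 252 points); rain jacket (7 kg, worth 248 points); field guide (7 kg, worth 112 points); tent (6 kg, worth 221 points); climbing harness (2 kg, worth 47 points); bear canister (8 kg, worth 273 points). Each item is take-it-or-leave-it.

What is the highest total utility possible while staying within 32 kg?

1088

Trekking poles + hammock + rain jacket + tent + climbing harness + bear canister uses 32 of the 32 kg and totals 1088.
Next best is trekking poles + satellite beacon + hammock + rain jacket + tent + bear canister at 1063 (31 kg) — short by 25.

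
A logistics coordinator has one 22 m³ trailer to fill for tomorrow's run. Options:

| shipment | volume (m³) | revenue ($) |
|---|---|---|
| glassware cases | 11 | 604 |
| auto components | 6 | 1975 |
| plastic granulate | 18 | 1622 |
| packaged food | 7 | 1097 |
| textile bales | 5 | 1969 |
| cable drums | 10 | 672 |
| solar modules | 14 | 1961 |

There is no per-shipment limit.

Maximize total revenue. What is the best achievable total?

7888

Greedy by ratio would take 4×textile bales: 20 m³ used, total 7876.
Replace 2×textile bales with 2×auto components: the trade gains 12 net, giving 7888 at 22 m³.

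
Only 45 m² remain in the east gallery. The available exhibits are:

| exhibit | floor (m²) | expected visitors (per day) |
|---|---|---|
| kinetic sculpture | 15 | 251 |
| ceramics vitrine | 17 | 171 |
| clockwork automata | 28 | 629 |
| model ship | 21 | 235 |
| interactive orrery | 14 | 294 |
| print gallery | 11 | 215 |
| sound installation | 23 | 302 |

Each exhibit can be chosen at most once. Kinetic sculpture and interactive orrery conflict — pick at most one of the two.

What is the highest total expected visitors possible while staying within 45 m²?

Best packing: clockwork automata + interactive orrery — 42 m², 923 total.
The closest alternative, kinetic sculpture + clockwork automata, reaches only 880.

923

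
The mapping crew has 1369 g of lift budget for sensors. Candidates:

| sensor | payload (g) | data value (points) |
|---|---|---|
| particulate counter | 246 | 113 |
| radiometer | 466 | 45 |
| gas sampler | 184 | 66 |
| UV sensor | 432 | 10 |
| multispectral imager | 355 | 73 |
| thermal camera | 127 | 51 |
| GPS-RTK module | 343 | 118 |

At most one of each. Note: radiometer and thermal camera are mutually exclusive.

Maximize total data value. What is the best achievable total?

421

Best packing: particulate counter + gas sampler + multispectral imager + thermal camera + GPS-RTK module — 1255 g, 421 total.
The spare 114 g is too small for any remaining sensor, and no feasible exchange beats 421.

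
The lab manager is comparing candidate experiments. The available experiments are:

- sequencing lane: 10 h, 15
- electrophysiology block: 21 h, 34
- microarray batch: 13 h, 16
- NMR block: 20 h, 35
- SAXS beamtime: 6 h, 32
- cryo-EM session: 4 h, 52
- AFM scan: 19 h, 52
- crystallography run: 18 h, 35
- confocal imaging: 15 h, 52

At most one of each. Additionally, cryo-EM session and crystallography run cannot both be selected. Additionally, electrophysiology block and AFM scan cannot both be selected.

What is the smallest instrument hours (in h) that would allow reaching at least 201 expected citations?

54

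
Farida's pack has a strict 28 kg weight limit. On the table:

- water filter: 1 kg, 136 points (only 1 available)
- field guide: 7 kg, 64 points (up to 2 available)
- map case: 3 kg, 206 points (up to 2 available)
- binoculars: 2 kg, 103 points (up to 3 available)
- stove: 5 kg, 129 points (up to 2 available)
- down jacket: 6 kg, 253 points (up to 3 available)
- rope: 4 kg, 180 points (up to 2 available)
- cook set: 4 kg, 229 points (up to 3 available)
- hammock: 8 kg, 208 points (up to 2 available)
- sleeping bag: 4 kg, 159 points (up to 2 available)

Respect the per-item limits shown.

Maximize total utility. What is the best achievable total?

1621

Ranking by ratio (utility/kg): water filter 136.00, map case 68.67, cook set 57.25.
Filling by ratio: water filter + 2×map case + 3×binoculars + 3×cook set for 1544, with 3 kg left unused.
Dropping binoculars frees 2 kg; slotting in rope (4 kg) lifts the total to 1621 at 27 kg.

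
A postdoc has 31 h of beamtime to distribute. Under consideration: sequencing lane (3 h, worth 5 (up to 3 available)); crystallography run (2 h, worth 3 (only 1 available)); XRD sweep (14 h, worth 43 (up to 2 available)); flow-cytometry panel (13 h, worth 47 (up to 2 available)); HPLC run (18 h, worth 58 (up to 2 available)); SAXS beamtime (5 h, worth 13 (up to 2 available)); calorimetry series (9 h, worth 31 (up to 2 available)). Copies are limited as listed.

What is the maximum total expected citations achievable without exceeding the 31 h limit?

Ranking by ratio (expected citations/h): flow-cytometry panel 3.62, calorimetry series 3.44, HPLC run 3.22, XRD sweep 3.07.
Greedy by ratio would take 2×flow-cytometry panel + SAXS beamtime: 31 h used, total 107.
Dropping flow-cytometry panel and SAXS beamtime frees 18 h; slotting in 2×calorimetry series (18 h) lifts the total to 109 at 31 h.

109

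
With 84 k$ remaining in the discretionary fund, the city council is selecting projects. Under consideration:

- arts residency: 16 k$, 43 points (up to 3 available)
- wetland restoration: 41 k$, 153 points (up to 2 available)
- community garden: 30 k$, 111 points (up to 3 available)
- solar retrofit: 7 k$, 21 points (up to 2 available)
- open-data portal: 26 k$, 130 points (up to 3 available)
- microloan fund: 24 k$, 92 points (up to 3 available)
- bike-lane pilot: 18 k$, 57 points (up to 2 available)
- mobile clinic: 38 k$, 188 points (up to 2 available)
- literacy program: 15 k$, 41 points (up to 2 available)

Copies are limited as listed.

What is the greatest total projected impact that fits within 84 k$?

By projected impact per k$: open-data portal 5.00, mobile clinic 4.95, microloan fund 3.83, wetland restoration 3.73 lead.
Taking the top-ratio projects first gives 3×open-data portal for 390 (78 k$).
Dropping 3×open-data portal frees 78 k$; slotting in solar retrofit + 2×mobile clinic (83 k$) lifts the total to 397 at 83 k$.
That's the maximum — no swap from here does better than 397.

397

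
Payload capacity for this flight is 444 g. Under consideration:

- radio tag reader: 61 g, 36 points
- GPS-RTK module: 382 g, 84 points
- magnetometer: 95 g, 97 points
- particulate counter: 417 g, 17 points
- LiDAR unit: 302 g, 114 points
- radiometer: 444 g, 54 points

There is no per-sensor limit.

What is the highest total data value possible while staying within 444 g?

The ratio ordering already packs tightly: radio tag reader + 4×magnetometer, 441 g, 424.
No other feasible combination exceeds 424.

424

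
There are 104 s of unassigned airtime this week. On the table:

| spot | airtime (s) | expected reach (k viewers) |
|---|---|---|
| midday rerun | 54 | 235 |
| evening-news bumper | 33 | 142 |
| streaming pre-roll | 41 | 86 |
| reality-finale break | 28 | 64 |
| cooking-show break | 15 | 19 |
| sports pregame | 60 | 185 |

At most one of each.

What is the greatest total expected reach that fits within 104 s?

396

Ranking by ratio (expected reach/s): midday rerun 4.35, evening-news bumper 4.30, sports pregame 3.08.
Best packing: midday rerun + evening-news bumper + cooking-show break — 102 s, 396 total.
That's the maximum — no swap from here does better than 396.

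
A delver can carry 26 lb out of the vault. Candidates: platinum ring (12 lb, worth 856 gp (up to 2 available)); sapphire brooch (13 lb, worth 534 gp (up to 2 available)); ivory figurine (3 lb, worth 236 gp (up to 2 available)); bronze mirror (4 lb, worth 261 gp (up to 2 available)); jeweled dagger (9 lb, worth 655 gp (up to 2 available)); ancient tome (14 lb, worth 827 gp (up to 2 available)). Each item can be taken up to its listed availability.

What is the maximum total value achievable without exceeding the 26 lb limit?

1850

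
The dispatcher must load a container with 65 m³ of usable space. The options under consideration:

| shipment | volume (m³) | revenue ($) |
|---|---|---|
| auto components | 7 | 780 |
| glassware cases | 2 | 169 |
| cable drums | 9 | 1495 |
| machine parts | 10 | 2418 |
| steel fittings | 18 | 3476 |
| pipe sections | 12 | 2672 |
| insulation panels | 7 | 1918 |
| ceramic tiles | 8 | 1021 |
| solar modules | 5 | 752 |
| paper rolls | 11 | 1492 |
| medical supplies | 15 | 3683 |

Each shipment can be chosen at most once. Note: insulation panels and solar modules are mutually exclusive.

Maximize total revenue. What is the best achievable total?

14336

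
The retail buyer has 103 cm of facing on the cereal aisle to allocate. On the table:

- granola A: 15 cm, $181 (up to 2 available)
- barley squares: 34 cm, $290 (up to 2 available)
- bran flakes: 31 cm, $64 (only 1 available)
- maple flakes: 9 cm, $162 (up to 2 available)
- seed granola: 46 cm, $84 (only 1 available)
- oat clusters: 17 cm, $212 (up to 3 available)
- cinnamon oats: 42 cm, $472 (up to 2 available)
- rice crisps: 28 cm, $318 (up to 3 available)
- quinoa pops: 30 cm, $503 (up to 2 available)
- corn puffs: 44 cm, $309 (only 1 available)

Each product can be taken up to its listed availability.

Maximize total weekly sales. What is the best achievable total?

Filling by ratio: 2×maple flakes + oat clusters + 2×quinoa pops for 1542, with 8 cm left unused.
Dropping maple flakes frees 9 cm; slotting in oat clusters (17 cm) lifts the total to 1592 at 103 cm.
No other feasible combination exceeds 1592.

1592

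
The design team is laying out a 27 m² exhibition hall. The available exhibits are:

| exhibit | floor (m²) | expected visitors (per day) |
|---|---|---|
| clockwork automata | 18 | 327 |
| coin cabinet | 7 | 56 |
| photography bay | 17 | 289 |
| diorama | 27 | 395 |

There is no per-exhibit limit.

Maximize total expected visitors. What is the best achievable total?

395

Ranking by ratio (expected visitors/m²): clockwork automata 18.17, photography bay 17.00, diorama 14.63.
The ratio heuristic lands on clockwork automata + coin cabinet (383) but leaves 2 m² idle.
Dropping clockwork automata and coin cabinet frees 25 m²; slotting in diorama (27 m²) lifts the total to 395 at 27 m².
That's the maximum — no swap from here does better than 395.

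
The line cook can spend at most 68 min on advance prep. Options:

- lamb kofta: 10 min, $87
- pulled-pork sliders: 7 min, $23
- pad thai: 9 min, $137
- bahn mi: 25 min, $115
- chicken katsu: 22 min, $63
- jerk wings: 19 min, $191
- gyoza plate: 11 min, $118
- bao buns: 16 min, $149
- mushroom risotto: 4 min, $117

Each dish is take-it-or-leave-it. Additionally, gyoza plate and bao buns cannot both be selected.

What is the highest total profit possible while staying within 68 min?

By profit per min: mushroom risotto 29.25, pad thai 15.22, gyoza plate 10.73, jerk wings 10.05 lead.
Best packing: lamb kofta + pulled-pork sliders + pad thai + jerk wings + bao buns + mushroom risotto — 65 min, 704 total.

704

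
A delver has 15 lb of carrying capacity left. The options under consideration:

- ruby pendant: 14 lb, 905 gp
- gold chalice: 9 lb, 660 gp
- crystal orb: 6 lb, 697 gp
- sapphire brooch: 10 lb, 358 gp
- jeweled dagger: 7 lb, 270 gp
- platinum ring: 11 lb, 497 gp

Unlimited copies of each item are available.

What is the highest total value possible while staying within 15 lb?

1394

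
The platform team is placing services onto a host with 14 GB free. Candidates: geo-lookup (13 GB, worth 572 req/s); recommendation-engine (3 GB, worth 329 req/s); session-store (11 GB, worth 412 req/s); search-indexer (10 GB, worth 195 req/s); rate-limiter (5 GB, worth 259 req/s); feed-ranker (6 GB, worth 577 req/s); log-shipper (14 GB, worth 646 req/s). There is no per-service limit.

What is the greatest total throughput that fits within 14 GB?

Taking 4×recommendation-engine: 12 GB used, 1316 in throughput.

1316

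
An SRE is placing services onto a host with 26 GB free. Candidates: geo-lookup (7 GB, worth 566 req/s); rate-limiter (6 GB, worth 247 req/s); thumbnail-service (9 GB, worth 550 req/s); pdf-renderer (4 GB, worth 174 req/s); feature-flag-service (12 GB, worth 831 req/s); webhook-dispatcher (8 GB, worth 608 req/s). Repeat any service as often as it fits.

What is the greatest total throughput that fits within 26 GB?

Taking the top-ratio services first gives 3×geo-lookup + pdf-renderer for 1872 (25 GB).
Dropping geo-lookup and pdf-renderer frees 11 GB; slotting in feature-flag-service (12 GB) lifts the total to 1963 at 26 GB.
Nothing else within 26 GB beats 1963.

1963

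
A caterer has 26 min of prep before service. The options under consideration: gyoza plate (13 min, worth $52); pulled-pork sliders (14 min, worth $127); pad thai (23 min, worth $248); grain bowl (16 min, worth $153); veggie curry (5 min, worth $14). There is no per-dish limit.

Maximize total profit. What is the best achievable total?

248

The ratio ordering already packs tightly: pad thai, 23 min, 248.
No other feasible combination exceeds 248.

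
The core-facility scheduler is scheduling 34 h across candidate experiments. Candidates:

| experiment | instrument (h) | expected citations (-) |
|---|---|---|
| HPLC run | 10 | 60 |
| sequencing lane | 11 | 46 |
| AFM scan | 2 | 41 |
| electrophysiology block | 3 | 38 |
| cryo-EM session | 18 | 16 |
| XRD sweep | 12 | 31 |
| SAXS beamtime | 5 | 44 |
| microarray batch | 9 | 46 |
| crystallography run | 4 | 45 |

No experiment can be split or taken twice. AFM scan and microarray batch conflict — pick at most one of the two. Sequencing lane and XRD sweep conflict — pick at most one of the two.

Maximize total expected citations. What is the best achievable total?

236

HPLC run + sequencing lane + AFM scan + SAXS beamtime + crystallography run uses 32 of the 34 h and totals 236.
Every other selection either busts 34 h or breaks a pairing rule or fails to beat 236.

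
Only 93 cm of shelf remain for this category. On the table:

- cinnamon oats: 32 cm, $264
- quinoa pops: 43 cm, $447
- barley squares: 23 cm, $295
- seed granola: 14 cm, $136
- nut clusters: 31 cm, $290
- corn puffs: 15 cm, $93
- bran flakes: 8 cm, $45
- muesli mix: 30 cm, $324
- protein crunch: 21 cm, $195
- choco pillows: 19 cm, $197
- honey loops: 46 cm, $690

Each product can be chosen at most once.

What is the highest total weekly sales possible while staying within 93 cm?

Ranking by ratio (weekly sales/cm): honey loops 15.00, barley squares 12.83, muesli mix 10.80, quinoa pops 10.40.
The ratio ordering already packs tightly: barley squares + choco pillows + honey loops, 88 cm, 1182.
Runner-up barley squares + protein crunch + honey loops tops out at 1180.

1182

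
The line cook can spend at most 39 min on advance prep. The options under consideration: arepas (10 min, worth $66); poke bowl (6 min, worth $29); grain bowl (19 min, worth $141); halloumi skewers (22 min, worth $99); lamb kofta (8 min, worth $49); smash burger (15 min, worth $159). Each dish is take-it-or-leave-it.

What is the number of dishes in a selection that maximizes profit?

4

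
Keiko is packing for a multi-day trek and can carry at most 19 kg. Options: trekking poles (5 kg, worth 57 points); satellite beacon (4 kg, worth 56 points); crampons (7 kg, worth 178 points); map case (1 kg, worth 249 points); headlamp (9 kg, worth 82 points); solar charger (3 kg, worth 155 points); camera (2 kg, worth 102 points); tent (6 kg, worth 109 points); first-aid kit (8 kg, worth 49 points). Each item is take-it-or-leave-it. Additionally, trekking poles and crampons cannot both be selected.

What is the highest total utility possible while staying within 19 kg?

Crampons + map case + solar charger + camera + tent uses 19 of the 19 kg and totals 793.

793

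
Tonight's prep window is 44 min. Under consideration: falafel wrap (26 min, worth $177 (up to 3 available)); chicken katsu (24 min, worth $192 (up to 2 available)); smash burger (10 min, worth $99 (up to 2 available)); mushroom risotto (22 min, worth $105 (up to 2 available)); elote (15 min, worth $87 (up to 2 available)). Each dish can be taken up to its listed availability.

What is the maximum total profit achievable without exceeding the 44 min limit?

390

Best packing: chicken katsu + 2×smash burger — 44 min, 390 total.
That's the maximum — no swap from here does better than 390.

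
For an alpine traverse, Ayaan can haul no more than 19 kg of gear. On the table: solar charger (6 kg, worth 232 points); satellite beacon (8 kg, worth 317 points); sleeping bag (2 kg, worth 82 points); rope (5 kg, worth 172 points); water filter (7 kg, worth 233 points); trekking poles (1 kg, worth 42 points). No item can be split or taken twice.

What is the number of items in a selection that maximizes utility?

3

Best achievable utility is 721.
One optimal bundle: solar charger + satellite beacon + rope (19 kg).
Every optimal selection uses 3 items.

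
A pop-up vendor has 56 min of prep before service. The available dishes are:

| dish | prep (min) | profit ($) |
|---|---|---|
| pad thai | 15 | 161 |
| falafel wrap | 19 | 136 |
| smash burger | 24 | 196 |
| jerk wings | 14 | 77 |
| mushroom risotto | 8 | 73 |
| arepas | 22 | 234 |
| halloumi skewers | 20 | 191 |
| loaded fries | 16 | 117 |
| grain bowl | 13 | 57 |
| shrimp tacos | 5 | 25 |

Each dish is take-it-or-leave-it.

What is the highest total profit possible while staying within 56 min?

531

Greedy by ratio would take pad thai + mushroom risotto + arepas + shrimp tacos: 50 min used, total 493.
Replace mushroom risotto and shrimp tacos with falafel wrap: the trade gains 38 net, giving 531 at 56 min.
Next best is mushroom risotto + arepas + halloumi skewers + shrimp tacos at 523 (55 min) — short by 8.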